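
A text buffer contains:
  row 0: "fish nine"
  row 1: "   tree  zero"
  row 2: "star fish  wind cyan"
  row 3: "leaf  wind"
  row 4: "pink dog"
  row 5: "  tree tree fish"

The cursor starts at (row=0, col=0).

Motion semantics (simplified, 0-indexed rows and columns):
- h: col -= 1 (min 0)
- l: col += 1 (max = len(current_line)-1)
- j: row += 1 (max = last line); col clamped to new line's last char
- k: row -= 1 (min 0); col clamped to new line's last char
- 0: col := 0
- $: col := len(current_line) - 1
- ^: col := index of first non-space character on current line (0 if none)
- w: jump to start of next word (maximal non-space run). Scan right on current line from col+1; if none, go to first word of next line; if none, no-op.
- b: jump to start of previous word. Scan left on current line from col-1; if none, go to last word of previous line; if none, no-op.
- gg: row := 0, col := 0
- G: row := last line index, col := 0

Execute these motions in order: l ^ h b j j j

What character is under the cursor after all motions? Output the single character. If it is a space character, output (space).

After 1 (l): row=0 col=1 char='i'
After 2 (^): row=0 col=0 char='f'
After 3 (h): row=0 col=0 char='f'
After 4 (b): row=0 col=0 char='f'
After 5 (j): row=1 col=0 char='_'
After 6 (j): row=2 col=0 char='s'
After 7 (j): row=3 col=0 char='l'

Answer: l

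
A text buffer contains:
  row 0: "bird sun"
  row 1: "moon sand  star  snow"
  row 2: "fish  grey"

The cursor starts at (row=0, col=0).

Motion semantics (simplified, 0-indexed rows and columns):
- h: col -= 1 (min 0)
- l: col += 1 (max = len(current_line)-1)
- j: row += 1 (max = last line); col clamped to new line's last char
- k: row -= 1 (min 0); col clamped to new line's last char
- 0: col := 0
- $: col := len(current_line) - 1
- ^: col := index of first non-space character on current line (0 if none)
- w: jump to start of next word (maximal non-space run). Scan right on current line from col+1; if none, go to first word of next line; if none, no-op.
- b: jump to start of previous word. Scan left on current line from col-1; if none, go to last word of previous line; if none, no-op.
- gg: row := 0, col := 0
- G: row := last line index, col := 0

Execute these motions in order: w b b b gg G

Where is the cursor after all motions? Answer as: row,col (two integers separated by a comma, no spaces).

Answer: 2,0

Derivation:
After 1 (w): row=0 col=5 char='s'
After 2 (b): row=0 col=0 char='b'
After 3 (b): row=0 col=0 char='b'
After 4 (b): row=0 col=0 char='b'
After 5 (gg): row=0 col=0 char='b'
After 6 (G): row=2 col=0 char='f'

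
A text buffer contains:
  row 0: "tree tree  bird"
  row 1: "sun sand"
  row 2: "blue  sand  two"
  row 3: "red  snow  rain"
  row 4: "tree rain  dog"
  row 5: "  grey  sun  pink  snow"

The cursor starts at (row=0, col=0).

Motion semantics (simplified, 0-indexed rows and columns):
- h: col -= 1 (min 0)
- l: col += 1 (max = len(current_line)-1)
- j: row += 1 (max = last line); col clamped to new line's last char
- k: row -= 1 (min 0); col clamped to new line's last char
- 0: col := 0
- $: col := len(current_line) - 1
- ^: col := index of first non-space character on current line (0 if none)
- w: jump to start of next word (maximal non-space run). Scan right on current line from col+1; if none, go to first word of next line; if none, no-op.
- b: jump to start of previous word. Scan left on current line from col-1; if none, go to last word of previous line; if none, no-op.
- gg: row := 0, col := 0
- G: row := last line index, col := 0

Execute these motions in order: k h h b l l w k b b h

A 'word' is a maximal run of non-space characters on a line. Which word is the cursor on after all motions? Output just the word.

After 1 (k): row=0 col=0 char='t'
After 2 (h): row=0 col=0 char='t'
After 3 (h): row=0 col=0 char='t'
After 4 (b): row=0 col=0 char='t'
After 5 (l): row=0 col=1 char='r'
After 6 (l): row=0 col=2 char='e'
After 7 (w): row=0 col=5 char='t'
After 8 (k): row=0 col=5 char='t'
After 9 (b): row=0 col=0 char='t'
After 10 (b): row=0 col=0 char='t'
After 11 (h): row=0 col=0 char='t'

Answer: tree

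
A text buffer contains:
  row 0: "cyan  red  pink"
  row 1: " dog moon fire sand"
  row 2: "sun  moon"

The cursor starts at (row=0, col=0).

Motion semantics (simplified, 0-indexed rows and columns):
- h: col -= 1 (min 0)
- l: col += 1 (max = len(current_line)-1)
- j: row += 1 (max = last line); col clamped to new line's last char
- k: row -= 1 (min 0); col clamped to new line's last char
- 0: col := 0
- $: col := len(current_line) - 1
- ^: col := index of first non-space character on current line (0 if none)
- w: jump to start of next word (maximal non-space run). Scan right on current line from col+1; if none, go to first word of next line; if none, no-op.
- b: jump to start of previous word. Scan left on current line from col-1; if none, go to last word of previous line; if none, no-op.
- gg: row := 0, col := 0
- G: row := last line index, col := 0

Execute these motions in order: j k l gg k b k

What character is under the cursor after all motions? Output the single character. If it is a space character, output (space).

After 1 (j): row=1 col=0 char='_'
After 2 (k): row=0 col=0 char='c'
After 3 (l): row=0 col=1 char='y'
After 4 (gg): row=0 col=0 char='c'
After 5 (k): row=0 col=0 char='c'
After 6 (b): row=0 col=0 char='c'
After 7 (k): row=0 col=0 char='c'

Answer: c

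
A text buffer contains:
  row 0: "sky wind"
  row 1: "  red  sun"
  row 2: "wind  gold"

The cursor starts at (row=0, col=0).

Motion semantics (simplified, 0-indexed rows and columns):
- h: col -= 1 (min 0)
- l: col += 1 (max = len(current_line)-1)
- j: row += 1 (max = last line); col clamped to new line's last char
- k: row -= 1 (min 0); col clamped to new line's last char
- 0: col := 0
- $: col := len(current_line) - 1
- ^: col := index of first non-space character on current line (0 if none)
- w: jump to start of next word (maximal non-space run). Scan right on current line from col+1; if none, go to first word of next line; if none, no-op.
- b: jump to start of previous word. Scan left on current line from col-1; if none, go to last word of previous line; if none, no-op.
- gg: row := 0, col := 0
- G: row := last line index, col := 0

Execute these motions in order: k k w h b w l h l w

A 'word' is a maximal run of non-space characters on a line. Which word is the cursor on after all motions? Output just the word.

After 1 (k): row=0 col=0 char='s'
After 2 (k): row=0 col=0 char='s'
After 3 (w): row=0 col=4 char='w'
After 4 (h): row=0 col=3 char='_'
After 5 (b): row=0 col=0 char='s'
After 6 (w): row=0 col=4 char='w'
After 7 (l): row=0 col=5 char='i'
After 8 (h): row=0 col=4 char='w'
After 9 (l): row=0 col=5 char='i'
After 10 (w): row=1 col=2 char='r'

Answer: red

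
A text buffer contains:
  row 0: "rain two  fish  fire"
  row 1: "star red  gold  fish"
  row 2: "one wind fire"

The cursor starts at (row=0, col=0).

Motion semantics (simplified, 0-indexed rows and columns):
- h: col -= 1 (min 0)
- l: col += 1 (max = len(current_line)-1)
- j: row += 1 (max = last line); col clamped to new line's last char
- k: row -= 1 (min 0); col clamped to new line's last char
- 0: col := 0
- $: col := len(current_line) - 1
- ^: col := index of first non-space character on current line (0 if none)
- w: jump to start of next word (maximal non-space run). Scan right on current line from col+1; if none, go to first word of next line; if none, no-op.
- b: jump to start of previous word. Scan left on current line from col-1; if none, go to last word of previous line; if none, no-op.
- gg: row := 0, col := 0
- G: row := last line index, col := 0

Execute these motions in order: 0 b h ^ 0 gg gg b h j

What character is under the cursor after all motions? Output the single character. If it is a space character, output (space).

After 1 (0): row=0 col=0 char='r'
After 2 (b): row=0 col=0 char='r'
After 3 (h): row=0 col=0 char='r'
After 4 (^): row=0 col=0 char='r'
After 5 (0): row=0 col=0 char='r'
After 6 (gg): row=0 col=0 char='r'
After 7 (gg): row=0 col=0 char='r'
After 8 (b): row=0 col=0 char='r'
After 9 (h): row=0 col=0 char='r'
After 10 (j): row=1 col=0 char='s'

Answer: s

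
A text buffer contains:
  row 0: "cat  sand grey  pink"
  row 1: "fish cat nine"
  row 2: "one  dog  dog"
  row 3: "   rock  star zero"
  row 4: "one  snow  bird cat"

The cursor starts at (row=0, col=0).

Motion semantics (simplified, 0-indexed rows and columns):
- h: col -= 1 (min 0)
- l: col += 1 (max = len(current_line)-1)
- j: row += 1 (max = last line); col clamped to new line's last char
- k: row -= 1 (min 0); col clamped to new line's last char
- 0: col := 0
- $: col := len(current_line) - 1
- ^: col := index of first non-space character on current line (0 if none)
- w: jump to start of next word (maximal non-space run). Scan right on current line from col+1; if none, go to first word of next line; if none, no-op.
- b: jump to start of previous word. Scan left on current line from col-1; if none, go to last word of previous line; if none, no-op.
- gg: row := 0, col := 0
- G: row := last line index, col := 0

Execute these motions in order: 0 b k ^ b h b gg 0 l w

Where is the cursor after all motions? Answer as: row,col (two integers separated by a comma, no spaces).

After 1 (0): row=0 col=0 char='c'
After 2 (b): row=0 col=0 char='c'
After 3 (k): row=0 col=0 char='c'
After 4 (^): row=0 col=0 char='c'
After 5 (b): row=0 col=0 char='c'
After 6 (h): row=0 col=0 char='c'
After 7 (b): row=0 col=0 char='c'
After 8 (gg): row=0 col=0 char='c'
After 9 (0): row=0 col=0 char='c'
After 10 (l): row=0 col=1 char='a'
After 11 (w): row=0 col=5 char='s'

Answer: 0,5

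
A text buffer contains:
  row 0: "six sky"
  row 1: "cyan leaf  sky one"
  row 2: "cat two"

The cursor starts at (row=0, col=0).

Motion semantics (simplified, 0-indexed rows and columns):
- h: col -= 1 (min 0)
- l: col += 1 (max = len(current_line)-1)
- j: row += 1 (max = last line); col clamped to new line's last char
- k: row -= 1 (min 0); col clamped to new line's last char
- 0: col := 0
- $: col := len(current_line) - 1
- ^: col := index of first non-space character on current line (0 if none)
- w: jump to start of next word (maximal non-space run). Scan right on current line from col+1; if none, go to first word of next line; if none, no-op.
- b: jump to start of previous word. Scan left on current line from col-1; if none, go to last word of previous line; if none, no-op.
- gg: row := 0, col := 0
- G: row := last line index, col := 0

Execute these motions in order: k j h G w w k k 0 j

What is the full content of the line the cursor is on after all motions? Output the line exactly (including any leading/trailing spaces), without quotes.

Answer: cyan leaf  sky one

Derivation:
After 1 (k): row=0 col=0 char='s'
After 2 (j): row=1 col=0 char='c'
After 3 (h): row=1 col=0 char='c'
After 4 (G): row=2 col=0 char='c'
After 5 (w): row=2 col=4 char='t'
After 6 (w): row=2 col=4 char='t'
After 7 (k): row=1 col=4 char='_'
After 8 (k): row=0 col=4 char='s'
After 9 (0): row=0 col=0 char='s'
After 10 (j): row=1 col=0 char='c'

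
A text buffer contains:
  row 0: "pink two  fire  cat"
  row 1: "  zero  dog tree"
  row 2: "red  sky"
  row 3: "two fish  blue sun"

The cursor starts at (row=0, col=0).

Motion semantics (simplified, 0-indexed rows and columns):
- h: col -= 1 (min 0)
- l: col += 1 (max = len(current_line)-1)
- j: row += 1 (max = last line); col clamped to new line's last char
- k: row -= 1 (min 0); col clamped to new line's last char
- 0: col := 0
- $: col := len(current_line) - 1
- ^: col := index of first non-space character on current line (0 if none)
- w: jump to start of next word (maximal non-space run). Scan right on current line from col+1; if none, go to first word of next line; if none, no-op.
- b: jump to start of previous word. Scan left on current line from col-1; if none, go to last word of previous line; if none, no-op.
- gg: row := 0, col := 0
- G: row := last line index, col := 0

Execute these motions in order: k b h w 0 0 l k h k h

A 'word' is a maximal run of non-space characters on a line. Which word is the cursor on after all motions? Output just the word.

Answer: pink

Derivation:
After 1 (k): row=0 col=0 char='p'
After 2 (b): row=0 col=0 char='p'
After 3 (h): row=0 col=0 char='p'
After 4 (w): row=0 col=5 char='t'
After 5 (0): row=0 col=0 char='p'
After 6 (0): row=0 col=0 char='p'
After 7 (l): row=0 col=1 char='i'
After 8 (k): row=0 col=1 char='i'
After 9 (h): row=0 col=0 char='p'
After 10 (k): row=0 col=0 char='p'
After 11 (h): row=0 col=0 char='p'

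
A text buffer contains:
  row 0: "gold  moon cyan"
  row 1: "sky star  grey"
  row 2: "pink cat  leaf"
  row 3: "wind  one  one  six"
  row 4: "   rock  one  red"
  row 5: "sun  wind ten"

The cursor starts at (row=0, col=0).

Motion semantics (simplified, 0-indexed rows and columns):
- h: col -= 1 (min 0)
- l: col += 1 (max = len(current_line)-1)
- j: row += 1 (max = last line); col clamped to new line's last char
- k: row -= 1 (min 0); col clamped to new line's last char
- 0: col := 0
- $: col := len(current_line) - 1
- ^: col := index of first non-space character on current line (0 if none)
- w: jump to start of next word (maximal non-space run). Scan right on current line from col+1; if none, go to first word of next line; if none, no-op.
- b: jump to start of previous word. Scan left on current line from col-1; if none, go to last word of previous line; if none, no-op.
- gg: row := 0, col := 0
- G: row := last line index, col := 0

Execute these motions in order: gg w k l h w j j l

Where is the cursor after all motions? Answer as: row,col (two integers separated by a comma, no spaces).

Answer: 2,12

Derivation:
After 1 (gg): row=0 col=0 char='g'
After 2 (w): row=0 col=6 char='m'
After 3 (k): row=0 col=6 char='m'
After 4 (l): row=0 col=7 char='o'
After 5 (h): row=0 col=6 char='m'
After 6 (w): row=0 col=11 char='c'
After 7 (j): row=1 col=11 char='r'
After 8 (j): row=2 col=11 char='e'
After 9 (l): row=2 col=12 char='a'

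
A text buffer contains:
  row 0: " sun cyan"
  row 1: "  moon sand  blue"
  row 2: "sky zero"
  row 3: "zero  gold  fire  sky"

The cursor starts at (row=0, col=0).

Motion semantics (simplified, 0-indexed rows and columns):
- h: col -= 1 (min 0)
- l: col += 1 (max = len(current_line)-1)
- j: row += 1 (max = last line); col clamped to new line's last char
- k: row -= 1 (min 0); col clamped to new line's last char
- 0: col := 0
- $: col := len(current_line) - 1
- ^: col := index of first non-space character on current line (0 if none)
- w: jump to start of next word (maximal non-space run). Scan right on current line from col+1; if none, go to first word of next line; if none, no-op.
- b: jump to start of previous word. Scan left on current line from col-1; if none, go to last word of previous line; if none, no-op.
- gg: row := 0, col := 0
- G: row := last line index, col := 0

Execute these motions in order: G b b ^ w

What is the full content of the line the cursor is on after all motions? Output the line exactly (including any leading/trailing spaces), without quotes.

After 1 (G): row=3 col=0 char='z'
After 2 (b): row=2 col=4 char='z'
After 3 (b): row=2 col=0 char='s'
After 4 (^): row=2 col=0 char='s'
After 5 (w): row=2 col=4 char='z'

Answer: sky zero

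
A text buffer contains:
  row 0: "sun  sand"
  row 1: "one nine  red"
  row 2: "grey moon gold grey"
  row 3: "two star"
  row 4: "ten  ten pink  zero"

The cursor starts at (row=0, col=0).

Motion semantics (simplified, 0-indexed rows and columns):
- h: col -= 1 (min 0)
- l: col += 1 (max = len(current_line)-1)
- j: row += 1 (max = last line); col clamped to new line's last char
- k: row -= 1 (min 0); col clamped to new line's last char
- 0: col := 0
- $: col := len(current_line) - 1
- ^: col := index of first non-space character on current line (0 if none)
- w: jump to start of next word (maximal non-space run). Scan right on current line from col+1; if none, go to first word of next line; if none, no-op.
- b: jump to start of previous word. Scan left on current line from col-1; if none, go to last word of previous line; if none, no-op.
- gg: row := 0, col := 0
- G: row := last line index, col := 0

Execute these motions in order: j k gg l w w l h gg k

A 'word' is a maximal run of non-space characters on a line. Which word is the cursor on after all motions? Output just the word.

After 1 (j): row=1 col=0 char='o'
After 2 (k): row=0 col=0 char='s'
After 3 (gg): row=0 col=0 char='s'
After 4 (l): row=0 col=1 char='u'
After 5 (w): row=0 col=5 char='s'
After 6 (w): row=1 col=0 char='o'
After 7 (l): row=1 col=1 char='n'
After 8 (h): row=1 col=0 char='o'
After 9 (gg): row=0 col=0 char='s'
After 10 (k): row=0 col=0 char='s'

Answer: sun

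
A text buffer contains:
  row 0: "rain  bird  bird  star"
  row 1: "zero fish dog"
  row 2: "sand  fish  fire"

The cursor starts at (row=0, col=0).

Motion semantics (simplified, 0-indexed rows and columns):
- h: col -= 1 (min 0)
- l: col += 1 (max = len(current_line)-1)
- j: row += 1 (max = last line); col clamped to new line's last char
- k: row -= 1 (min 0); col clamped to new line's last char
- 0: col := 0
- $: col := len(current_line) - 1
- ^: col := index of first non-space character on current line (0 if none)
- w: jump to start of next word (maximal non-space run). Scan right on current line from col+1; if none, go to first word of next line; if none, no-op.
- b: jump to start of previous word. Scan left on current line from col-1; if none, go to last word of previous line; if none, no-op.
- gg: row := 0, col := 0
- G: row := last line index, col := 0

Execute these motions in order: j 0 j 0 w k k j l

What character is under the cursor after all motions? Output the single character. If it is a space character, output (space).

After 1 (j): row=1 col=0 char='z'
After 2 (0): row=1 col=0 char='z'
After 3 (j): row=2 col=0 char='s'
After 4 (0): row=2 col=0 char='s'
After 5 (w): row=2 col=6 char='f'
After 6 (k): row=1 col=6 char='i'
After 7 (k): row=0 col=6 char='b'
After 8 (j): row=1 col=6 char='i'
After 9 (l): row=1 col=7 char='s'

Answer: s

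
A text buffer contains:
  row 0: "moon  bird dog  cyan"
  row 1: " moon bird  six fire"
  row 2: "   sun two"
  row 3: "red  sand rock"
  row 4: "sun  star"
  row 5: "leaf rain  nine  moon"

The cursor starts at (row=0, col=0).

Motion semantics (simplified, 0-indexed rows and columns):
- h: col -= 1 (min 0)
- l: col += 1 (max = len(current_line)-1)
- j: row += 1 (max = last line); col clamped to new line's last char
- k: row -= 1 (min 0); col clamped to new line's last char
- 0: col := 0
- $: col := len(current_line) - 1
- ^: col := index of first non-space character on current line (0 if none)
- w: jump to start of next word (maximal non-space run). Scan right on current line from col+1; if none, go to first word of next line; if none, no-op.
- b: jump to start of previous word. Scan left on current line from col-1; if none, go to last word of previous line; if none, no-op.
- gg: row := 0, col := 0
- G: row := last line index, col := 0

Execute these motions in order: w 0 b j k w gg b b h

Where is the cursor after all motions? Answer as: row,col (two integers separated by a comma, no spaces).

Answer: 0,0

Derivation:
After 1 (w): row=0 col=6 char='b'
After 2 (0): row=0 col=0 char='m'
After 3 (b): row=0 col=0 char='m'
After 4 (j): row=1 col=0 char='_'
After 5 (k): row=0 col=0 char='m'
After 6 (w): row=0 col=6 char='b'
After 7 (gg): row=0 col=0 char='m'
After 8 (b): row=0 col=0 char='m'
After 9 (b): row=0 col=0 char='m'
After 10 (h): row=0 col=0 char='m'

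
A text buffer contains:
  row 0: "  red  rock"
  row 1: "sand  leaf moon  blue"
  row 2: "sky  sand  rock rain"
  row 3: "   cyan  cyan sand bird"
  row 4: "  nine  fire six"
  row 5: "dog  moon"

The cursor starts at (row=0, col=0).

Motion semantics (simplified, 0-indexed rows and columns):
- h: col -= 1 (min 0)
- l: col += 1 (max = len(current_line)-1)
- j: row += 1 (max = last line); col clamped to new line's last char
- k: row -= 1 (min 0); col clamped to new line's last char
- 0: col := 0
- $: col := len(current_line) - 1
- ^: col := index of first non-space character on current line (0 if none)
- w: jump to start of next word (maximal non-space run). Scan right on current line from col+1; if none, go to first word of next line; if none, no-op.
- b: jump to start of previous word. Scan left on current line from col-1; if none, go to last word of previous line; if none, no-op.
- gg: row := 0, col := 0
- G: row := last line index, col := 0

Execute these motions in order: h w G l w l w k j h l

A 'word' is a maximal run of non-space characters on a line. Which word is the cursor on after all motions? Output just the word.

After 1 (h): row=0 col=0 char='_'
After 2 (w): row=0 col=2 char='r'
After 3 (G): row=5 col=0 char='d'
After 4 (l): row=5 col=1 char='o'
After 5 (w): row=5 col=5 char='m'
After 6 (l): row=5 col=6 char='o'
After 7 (w): row=5 col=6 char='o'
After 8 (k): row=4 col=6 char='_'
After 9 (j): row=5 col=6 char='o'
After 10 (h): row=5 col=5 char='m'
After 11 (l): row=5 col=6 char='o'

Answer: moon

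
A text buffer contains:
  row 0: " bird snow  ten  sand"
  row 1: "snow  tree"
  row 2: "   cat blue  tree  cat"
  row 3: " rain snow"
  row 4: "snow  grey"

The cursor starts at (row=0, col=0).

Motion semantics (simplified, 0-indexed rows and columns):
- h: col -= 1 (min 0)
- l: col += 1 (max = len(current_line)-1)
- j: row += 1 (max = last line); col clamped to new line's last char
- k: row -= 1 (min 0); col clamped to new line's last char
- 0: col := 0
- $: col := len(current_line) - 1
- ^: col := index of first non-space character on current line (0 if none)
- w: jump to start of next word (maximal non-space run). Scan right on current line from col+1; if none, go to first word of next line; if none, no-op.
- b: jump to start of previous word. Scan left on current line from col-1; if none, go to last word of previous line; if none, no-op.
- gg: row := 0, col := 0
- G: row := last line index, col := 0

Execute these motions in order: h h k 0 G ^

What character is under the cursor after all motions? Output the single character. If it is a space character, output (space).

Answer: s

Derivation:
After 1 (h): row=0 col=0 char='_'
After 2 (h): row=0 col=0 char='_'
After 3 (k): row=0 col=0 char='_'
After 4 (0): row=0 col=0 char='_'
After 5 (G): row=4 col=0 char='s'
After 6 (^): row=4 col=0 char='s'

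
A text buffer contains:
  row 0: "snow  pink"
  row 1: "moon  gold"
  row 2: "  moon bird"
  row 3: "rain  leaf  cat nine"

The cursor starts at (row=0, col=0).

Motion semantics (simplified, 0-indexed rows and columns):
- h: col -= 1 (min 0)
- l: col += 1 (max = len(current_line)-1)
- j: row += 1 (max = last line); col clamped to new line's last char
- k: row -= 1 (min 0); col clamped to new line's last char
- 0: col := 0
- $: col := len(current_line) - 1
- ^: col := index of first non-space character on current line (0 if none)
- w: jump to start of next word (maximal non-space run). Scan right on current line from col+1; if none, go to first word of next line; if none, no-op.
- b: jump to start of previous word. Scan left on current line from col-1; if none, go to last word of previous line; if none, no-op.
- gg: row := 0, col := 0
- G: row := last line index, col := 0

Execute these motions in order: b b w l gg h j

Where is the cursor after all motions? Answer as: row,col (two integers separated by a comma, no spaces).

Answer: 1,0

Derivation:
After 1 (b): row=0 col=0 char='s'
After 2 (b): row=0 col=0 char='s'
After 3 (w): row=0 col=6 char='p'
After 4 (l): row=0 col=7 char='i'
After 5 (gg): row=0 col=0 char='s'
After 6 (h): row=0 col=0 char='s'
After 7 (j): row=1 col=0 char='m'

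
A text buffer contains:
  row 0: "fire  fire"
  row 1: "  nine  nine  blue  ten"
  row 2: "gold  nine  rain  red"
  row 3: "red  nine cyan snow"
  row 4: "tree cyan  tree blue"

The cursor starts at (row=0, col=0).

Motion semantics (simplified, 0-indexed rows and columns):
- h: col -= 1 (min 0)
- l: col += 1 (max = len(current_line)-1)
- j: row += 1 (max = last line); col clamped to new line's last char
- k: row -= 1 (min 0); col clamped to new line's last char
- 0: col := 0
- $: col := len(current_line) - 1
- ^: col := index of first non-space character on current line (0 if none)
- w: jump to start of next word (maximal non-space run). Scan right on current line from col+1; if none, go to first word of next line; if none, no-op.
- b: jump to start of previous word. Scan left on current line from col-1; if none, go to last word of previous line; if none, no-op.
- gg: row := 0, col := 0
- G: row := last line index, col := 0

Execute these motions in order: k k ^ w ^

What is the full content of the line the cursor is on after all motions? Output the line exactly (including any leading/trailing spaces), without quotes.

After 1 (k): row=0 col=0 char='f'
After 2 (k): row=0 col=0 char='f'
After 3 (^): row=0 col=0 char='f'
After 4 (w): row=0 col=6 char='f'
After 5 (^): row=0 col=0 char='f'

Answer: fire  fire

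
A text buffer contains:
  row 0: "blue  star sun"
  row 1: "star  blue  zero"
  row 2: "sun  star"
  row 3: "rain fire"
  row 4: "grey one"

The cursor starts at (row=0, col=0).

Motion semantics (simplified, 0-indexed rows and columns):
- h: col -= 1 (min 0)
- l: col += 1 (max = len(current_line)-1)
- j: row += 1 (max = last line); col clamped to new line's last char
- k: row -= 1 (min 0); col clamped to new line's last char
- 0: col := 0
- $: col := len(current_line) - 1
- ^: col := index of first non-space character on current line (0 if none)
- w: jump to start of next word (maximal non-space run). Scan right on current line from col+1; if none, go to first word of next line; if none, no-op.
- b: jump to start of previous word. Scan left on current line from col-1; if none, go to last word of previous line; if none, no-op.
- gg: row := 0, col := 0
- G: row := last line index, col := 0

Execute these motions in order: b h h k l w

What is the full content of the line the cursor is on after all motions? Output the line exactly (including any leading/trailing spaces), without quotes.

Answer: blue  star sun

Derivation:
After 1 (b): row=0 col=0 char='b'
After 2 (h): row=0 col=0 char='b'
After 3 (h): row=0 col=0 char='b'
After 4 (k): row=0 col=0 char='b'
After 5 (l): row=0 col=1 char='l'
After 6 (w): row=0 col=6 char='s'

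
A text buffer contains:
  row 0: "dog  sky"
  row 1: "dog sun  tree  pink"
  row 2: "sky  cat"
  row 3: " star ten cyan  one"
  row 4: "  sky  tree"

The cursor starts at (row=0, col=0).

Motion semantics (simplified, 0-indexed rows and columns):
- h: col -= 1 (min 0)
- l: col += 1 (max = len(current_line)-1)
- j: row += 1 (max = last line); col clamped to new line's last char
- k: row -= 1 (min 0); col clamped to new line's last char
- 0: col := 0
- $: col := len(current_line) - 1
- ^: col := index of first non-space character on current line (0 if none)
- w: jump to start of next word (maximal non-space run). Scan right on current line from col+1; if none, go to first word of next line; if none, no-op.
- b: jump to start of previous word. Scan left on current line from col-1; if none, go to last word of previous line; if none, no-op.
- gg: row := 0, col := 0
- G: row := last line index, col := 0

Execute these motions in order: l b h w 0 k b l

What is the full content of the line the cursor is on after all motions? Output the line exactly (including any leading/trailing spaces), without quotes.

After 1 (l): row=0 col=1 char='o'
After 2 (b): row=0 col=0 char='d'
After 3 (h): row=0 col=0 char='d'
After 4 (w): row=0 col=5 char='s'
After 5 (0): row=0 col=0 char='d'
After 6 (k): row=0 col=0 char='d'
After 7 (b): row=0 col=0 char='d'
After 8 (l): row=0 col=1 char='o'

Answer: dog  sky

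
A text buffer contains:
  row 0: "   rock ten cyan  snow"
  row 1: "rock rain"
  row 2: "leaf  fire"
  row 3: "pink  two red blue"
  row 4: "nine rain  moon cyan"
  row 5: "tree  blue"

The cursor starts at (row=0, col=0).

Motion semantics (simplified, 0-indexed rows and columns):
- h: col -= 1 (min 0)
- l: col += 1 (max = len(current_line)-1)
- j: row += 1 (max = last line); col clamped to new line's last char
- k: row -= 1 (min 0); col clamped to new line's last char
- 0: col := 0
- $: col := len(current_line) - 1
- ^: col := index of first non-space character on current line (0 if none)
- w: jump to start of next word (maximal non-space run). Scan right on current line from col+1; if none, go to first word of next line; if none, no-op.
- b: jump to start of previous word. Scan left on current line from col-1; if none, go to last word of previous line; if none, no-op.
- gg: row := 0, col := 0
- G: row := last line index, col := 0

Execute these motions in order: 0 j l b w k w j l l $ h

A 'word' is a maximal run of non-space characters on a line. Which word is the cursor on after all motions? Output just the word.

After 1 (0): row=0 col=0 char='_'
After 2 (j): row=1 col=0 char='r'
After 3 (l): row=1 col=1 char='o'
After 4 (b): row=1 col=0 char='r'
After 5 (w): row=1 col=5 char='r'
After 6 (k): row=0 col=5 char='c'
After 7 (w): row=0 col=8 char='t'
After 8 (j): row=1 col=8 char='n'
After 9 (l): row=1 col=8 char='n'
After 10 (l): row=1 col=8 char='n'
After 11 ($): row=1 col=8 char='n'
After 12 (h): row=1 col=7 char='i'

Answer: rain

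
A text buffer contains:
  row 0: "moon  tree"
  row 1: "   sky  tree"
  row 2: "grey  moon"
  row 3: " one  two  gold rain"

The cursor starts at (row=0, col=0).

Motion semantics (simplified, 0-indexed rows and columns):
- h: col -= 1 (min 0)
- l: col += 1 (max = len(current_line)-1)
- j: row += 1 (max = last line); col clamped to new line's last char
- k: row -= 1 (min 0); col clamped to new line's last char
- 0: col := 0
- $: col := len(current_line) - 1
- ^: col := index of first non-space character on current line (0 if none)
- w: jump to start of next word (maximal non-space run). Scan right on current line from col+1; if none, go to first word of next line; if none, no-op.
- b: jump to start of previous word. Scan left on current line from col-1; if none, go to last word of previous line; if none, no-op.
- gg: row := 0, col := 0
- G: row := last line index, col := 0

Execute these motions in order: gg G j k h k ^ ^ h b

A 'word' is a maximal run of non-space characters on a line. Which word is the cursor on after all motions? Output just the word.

After 1 (gg): row=0 col=0 char='m'
After 2 (G): row=3 col=0 char='_'
After 3 (j): row=3 col=0 char='_'
After 4 (k): row=2 col=0 char='g'
After 5 (h): row=2 col=0 char='g'
After 6 (k): row=1 col=0 char='_'
After 7 (^): row=1 col=3 char='s'
After 8 (^): row=1 col=3 char='s'
After 9 (h): row=1 col=2 char='_'
After 10 (b): row=0 col=6 char='t'

Answer: tree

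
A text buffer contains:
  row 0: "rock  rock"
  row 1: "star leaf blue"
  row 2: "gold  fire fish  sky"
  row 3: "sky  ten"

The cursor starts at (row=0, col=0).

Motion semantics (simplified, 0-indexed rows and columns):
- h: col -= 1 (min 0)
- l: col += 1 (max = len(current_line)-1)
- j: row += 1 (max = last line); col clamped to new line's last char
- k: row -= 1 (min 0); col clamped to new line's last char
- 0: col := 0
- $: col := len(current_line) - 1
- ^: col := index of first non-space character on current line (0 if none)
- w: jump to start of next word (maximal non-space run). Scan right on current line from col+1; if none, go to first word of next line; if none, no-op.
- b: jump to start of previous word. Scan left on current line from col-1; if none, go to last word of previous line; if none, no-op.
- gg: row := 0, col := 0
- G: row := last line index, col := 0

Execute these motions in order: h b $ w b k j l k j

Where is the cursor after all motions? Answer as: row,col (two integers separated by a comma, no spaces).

After 1 (h): row=0 col=0 char='r'
After 2 (b): row=0 col=0 char='r'
After 3 ($): row=0 col=9 char='k'
After 4 (w): row=1 col=0 char='s'
After 5 (b): row=0 col=6 char='r'
After 6 (k): row=0 col=6 char='r'
After 7 (j): row=1 col=6 char='e'
After 8 (l): row=1 col=7 char='a'
After 9 (k): row=0 col=7 char='o'
After 10 (j): row=1 col=7 char='a'

Answer: 1,7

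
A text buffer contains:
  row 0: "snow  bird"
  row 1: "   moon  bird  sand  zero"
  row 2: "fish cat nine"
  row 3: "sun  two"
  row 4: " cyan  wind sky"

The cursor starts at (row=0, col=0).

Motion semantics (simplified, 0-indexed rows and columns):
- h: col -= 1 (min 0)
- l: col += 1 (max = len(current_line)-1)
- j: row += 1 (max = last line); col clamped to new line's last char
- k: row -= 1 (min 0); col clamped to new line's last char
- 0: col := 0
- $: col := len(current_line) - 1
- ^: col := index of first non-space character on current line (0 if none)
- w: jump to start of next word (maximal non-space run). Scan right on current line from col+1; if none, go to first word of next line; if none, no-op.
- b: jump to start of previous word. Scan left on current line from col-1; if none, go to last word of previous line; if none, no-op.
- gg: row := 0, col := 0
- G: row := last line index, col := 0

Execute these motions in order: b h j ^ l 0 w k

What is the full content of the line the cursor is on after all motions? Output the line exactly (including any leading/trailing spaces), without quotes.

After 1 (b): row=0 col=0 char='s'
After 2 (h): row=0 col=0 char='s'
After 3 (j): row=1 col=0 char='_'
After 4 (^): row=1 col=3 char='m'
After 5 (l): row=1 col=4 char='o'
After 6 (0): row=1 col=0 char='_'
After 7 (w): row=1 col=3 char='m'
After 8 (k): row=0 col=3 char='w'

Answer: snow  bird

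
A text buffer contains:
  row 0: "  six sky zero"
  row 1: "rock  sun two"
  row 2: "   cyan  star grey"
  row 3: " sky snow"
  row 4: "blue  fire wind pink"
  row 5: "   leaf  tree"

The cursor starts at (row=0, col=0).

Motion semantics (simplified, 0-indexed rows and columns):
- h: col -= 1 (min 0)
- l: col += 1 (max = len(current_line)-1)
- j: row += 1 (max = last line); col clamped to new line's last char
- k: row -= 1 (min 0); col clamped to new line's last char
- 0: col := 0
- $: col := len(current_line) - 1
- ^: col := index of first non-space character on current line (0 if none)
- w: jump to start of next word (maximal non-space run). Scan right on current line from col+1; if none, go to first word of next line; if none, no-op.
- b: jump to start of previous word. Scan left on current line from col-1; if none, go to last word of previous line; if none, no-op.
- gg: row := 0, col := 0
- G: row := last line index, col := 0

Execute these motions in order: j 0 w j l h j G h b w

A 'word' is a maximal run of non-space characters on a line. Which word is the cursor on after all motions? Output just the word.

Answer: leaf

Derivation:
After 1 (j): row=1 col=0 char='r'
After 2 (0): row=1 col=0 char='r'
After 3 (w): row=1 col=6 char='s'
After 4 (j): row=2 col=6 char='n'
After 5 (l): row=2 col=7 char='_'
After 6 (h): row=2 col=6 char='n'
After 7 (j): row=3 col=6 char='n'
After 8 (G): row=5 col=0 char='_'
After 9 (h): row=5 col=0 char='_'
After 10 (b): row=4 col=16 char='p'
After 11 (w): row=5 col=3 char='l'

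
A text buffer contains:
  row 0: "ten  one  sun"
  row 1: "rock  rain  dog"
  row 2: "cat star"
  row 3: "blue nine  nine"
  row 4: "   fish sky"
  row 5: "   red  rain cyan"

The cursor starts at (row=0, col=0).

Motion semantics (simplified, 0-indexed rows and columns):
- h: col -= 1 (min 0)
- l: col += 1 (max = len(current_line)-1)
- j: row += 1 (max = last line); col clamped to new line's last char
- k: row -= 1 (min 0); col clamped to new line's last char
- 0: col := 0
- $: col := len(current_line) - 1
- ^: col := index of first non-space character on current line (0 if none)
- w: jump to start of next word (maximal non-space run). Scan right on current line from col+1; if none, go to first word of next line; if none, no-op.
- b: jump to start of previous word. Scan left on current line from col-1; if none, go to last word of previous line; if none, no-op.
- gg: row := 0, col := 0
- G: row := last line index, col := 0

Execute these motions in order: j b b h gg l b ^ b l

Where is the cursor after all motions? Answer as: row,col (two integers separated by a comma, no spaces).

After 1 (j): row=1 col=0 char='r'
After 2 (b): row=0 col=10 char='s'
After 3 (b): row=0 col=5 char='o'
After 4 (h): row=0 col=4 char='_'
After 5 (gg): row=0 col=0 char='t'
After 6 (l): row=0 col=1 char='e'
After 7 (b): row=0 col=0 char='t'
After 8 (^): row=0 col=0 char='t'
After 9 (b): row=0 col=0 char='t'
After 10 (l): row=0 col=1 char='e'

Answer: 0,1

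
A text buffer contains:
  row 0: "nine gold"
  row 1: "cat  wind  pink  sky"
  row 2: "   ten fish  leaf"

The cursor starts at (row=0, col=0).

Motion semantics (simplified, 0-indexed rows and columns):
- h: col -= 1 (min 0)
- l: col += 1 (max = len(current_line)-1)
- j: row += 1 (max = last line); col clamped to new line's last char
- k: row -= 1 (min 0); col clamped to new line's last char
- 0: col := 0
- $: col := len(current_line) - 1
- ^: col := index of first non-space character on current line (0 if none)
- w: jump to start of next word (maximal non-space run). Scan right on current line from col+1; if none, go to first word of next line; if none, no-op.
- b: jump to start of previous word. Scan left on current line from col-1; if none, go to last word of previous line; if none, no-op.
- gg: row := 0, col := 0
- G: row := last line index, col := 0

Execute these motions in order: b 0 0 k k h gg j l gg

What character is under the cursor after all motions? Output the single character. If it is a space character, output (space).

Answer: n

Derivation:
After 1 (b): row=0 col=0 char='n'
After 2 (0): row=0 col=0 char='n'
After 3 (0): row=0 col=0 char='n'
After 4 (k): row=0 col=0 char='n'
After 5 (k): row=0 col=0 char='n'
After 6 (h): row=0 col=0 char='n'
After 7 (gg): row=0 col=0 char='n'
After 8 (j): row=1 col=0 char='c'
After 9 (l): row=1 col=1 char='a'
After 10 (gg): row=0 col=0 char='n'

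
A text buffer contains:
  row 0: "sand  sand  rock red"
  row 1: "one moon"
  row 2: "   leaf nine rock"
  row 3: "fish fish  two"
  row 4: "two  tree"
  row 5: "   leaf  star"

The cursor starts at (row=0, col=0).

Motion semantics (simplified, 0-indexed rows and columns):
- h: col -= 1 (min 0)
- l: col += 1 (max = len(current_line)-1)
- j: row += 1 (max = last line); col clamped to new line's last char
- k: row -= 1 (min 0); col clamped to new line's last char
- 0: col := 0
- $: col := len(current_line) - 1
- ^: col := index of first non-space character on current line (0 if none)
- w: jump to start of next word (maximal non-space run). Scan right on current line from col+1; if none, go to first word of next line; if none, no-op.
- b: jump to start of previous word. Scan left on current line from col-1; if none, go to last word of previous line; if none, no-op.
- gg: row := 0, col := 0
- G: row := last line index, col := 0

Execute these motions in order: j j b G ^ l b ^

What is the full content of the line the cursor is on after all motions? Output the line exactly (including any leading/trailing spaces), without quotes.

Answer:    leaf  star

Derivation:
After 1 (j): row=1 col=0 char='o'
After 2 (j): row=2 col=0 char='_'
After 3 (b): row=1 col=4 char='m'
After 4 (G): row=5 col=0 char='_'
After 5 (^): row=5 col=3 char='l'
After 6 (l): row=5 col=4 char='e'
After 7 (b): row=5 col=3 char='l'
After 8 (^): row=5 col=3 char='l'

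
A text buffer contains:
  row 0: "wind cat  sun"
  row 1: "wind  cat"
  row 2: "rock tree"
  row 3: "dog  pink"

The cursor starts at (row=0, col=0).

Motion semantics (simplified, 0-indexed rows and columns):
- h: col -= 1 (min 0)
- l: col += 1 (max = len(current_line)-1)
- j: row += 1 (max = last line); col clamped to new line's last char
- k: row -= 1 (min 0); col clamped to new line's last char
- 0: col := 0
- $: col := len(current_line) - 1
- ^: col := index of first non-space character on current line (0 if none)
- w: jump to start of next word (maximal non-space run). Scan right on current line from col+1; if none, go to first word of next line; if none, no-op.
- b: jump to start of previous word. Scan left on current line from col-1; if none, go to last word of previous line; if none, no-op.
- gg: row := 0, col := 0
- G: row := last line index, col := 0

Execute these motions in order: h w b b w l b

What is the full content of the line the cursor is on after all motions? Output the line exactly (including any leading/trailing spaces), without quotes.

Answer: wind cat  sun

Derivation:
After 1 (h): row=0 col=0 char='w'
After 2 (w): row=0 col=5 char='c'
After 3 (b): row=0 col=0 char='w'
After 4 (b): row=0 col=0 char='w'
After 5 (w): row=0 col=5 char='c'
After 6 (l): row=0 col=6 char='a'
After 7 (b): row=0 col=5 char='c'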